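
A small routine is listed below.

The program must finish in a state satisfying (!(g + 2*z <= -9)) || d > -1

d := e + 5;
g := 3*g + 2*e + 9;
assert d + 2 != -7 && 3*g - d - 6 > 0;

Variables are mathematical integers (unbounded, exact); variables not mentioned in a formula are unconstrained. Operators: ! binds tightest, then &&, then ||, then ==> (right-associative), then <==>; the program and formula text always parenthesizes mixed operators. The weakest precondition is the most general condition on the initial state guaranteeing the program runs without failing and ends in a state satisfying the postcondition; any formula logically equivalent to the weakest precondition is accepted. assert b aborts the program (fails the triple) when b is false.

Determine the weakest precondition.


Working backward. After the program, (!(g + 2*z <= -9)) || d > -1 must hold.
Before assert d + 2 != -7 && 3*g - d - 6 > 0: d != -9 && 3*g > d + 6 && ((!(g + 2*z <= -9)) || d > -1)
Before g := 3*g + 2*e + 9: d != -9 && 6*e + 9*g > d - 21 && ((!(2*e + 3*g + 2*z <= -18)) || d > -1)
Before d := e + 5: e != -14 && 5*e + 9*g > -16 && ((!(2*e + 3*g + 2*z <= -18)) || e > -6)
Answer: WP = e != -14 && 5*e + 9*g > -16 && ((!(2*e + 3*g + 2*z <= -18)) || e > -6)


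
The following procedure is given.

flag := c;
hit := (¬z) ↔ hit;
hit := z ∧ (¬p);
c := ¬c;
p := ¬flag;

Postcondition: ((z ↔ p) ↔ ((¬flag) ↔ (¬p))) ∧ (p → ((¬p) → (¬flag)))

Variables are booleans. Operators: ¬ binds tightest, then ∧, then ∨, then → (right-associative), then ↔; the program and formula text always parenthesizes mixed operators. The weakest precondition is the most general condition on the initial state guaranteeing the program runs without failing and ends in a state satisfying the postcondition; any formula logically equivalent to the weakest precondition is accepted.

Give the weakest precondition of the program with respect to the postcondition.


Working backward. After the program, ((z ↔ p) ↔ ((¬flag) ↔ (¬p))) ∧ (p → ((¬p) → (¬flag))) must hold.
Before p := ¬flag: ((z ↔ (¬flag)) ↔ ((¬flag) ↔ flag)) ∧ ((¬flag) → (flag → (¬flag)))
Before c := ¬c: ((z ↔ (¬flag)) ↔ ((¬flag) ↔ flag)) ∧ ((¬flag) → (flag → (¬flag)))
Before hit := z ∧ (¬p): ((z ↔ (¬flag)) ↔ ((¬flag) ↔ flag)) ∧ ((¬flag) → (flag → (¬flag)))
Before hit := (¬z) ↔ hit: ((z ↔ (¬flag)) ↔ ((¬flag) ↔ flag)) ∧ ((¬flag) → (flag → (¬flag)))
Before flag := c: ((z ↔ (¬c)) ↔ ((¬c) ↔ c)) ∧ ((¬c) → (c → (¬c)))
Answer: WP = ((z ↔ (¬c)) ↔ ((¬c) ↔ c)) ∧ ((¬c) → (c → (¬c)))


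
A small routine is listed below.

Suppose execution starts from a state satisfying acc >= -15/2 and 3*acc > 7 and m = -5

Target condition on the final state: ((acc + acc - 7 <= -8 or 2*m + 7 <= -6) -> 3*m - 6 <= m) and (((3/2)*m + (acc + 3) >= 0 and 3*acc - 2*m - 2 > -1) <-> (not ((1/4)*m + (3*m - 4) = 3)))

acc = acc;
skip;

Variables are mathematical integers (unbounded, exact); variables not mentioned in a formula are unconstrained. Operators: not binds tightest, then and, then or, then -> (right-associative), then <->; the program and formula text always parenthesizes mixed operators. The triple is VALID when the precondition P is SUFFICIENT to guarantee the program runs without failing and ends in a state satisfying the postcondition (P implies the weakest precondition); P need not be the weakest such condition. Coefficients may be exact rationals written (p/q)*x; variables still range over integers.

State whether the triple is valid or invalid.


Working backward. After the program, the postcondition ((acc + acc - 7 <= -8 or 2*m + 7 <= -6) -> 3*m - 6 <= m) and (((3/2)*m + (acc + 3) >= 0 and 3*acc - 2*m - 2 > -1) <-> (not ((1/4)*m + (3*m - 4) = 3))) must hold; in canonical form it is ((2*acc <= -1 or 2*m <= -13) -> 2*m <= 6) and ((acc + (3/2)*m >= -3 and 3*acc > 2*m + 1) <-> (not ((13/4)*m = 7))).
Before skip: ((2*acc <= -1 or 2*m <= -13) -> 2*m <= 6) and ((acc + (3/2)*m >= -3 and 3*acc > 2*m + 1) <-> (not ((13/4)*m = 7)))
Before acc := acc: ((2*acc <= -1 or 2*m <= -13) -> 2*m <= 6) and ((acc + (3/2)*m >= -3 and 3*acc > 2*m + 1) <-> (not ((13/4)*m = 7)))
The weakest precondition is ((2*acc <= -1 or 2*m <= -13) -> 2*m <= 6) and ((acc + (3/2)*m >= -3 and 3*acc > 2*m + 1) <-> (not ((13/4)*m = 7))).
Check whether acc >= -15/2 and 3*acc > 7 and m = -5 implies it.
Countermodel: at the initial state acc = 3, m = -5, the precondition holds but the weakest precondition fails.
Answer: invalid


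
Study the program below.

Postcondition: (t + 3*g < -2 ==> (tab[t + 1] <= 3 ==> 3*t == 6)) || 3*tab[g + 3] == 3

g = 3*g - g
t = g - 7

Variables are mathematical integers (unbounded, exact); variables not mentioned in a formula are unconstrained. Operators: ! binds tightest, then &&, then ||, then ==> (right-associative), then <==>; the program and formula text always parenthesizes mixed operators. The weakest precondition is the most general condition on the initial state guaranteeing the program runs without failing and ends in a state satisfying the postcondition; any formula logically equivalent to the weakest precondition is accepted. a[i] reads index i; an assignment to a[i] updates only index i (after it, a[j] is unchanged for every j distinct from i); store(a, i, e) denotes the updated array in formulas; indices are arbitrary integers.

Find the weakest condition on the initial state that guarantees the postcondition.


Working backward. After the program, the postcondition (t + 3*g < -2 ==> (tab[t + 1] <= 3 ==> 3*t == 6)) || 3*tab[g + 3] == 3 must hold; in canonical form it is (3*g + t < -2 ==> (tab[t + 1] <= 3 ==> 3*t == 6)) || 3*tab[g + 3] == 3.
Before t := g - 7: (4*g < 5 ==> (tab[g - 6] <= 3 ==> 3*g == 27)) || 3*tab[g + 3] == 3
Before g := 3*g - g: (8*g < 5 ==> (tab[2*g - 6] <= 3 ==> 6*g == 27)) || 3*tab[2*g + 3] == 3
Answer: WP = (8*g < 5 ==> (tab[2*g - 6] <= 3 ==> 6*g == 27)) || 3*tab[2*g + 3] == 3


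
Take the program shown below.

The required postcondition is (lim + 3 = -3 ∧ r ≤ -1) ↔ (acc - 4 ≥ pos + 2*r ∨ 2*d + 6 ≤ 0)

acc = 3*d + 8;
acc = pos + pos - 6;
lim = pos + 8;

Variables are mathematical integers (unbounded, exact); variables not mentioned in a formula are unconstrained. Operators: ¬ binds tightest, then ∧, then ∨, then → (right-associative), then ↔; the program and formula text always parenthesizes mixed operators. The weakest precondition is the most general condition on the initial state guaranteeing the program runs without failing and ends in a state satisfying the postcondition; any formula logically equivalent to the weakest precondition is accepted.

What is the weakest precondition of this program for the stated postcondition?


Working backward. After the program, the postcondition (lim + 3 = -3 ∧ r ≤ -1) ↔ (acc - 4 ≥ pos + 2*r ∨ 2*d + 6 ≤ 0) must hold; in canonical form it is (lim = -6 ∧ r ≤ -1) ↔ (acc ≥ pos + 2*r + 4 ∨ 2*d ≤ -6).
Before lim := pos + 8: (pos = -14 ∧ r ≤ -1) ↔ (acc ≥ pos + 2*r + 4 ∨ 2*d ≤ -6)
Before acc := pos + pos - 6: (pos = -14 ∧ r ≤ -1) ↔ (pos ≥ 2*r + 10 ∨ 2*d ≤ -6)
Before acc := 3*d + 8: (pos = -14 ∧ r ≤ -1) ↔ (pos ≥ 2*r + 10 ∨ 2*d ≤ -6)
Answer: WP = (pos = -14 ∧ r ≤ -1) ↔ (pos ≥ 2*r + 10 ∨ 2*d ≤ -6)


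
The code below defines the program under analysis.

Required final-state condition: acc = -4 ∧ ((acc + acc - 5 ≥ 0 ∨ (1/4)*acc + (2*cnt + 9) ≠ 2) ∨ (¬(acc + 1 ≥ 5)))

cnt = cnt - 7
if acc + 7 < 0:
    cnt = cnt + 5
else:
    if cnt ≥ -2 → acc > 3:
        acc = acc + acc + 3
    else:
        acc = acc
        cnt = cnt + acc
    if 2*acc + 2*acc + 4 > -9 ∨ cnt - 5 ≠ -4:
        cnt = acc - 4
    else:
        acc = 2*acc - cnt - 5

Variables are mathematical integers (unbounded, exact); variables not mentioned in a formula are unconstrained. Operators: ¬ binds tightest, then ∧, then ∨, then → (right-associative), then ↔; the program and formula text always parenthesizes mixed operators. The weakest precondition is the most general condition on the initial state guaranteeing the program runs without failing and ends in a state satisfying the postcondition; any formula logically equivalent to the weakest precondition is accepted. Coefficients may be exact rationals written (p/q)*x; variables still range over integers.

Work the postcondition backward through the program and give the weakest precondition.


Working backward. After the program, the postcondition acc = -4 ∧ ((acc + acc - 5 ≥ 0 ∨ (1/4)*acc + (2*cnt + 9) ≠ 2) ∨ (¬(acc + 1 ≥ 5))) must hold; in canonical form it is acc = -4 ∧ (2*acc ≥ 5 ∨ (1/4)*acc + 2*cnt ≠ -7 ∨ (¬(acc ≥ 4))).
Then branch requires acc = -4 ∧ (2*acc ≥ 5 ∨ (1/4)*acc + 2*cnt ≠ -17 ∨ (¬(acc ≥ 4))); else branch requires ((cnt ≥ -2 → acc > 3) → (((8*acc > -25 ∨ cnt ≠ 1) → (2*acc = -7 ∧ (4*acc ≥ -1 ∨ (9/2)*acc ≠ -23/4 ∨ (¬(2*acc ≥ 1))))) ∧ ((¬(8*acc > -25 ∨ cnt ≠ 1)) → (4*acc = cnt - 5 ∧ (8*acc ≥ 2*cnt + 3 ∨ acc + (7/4)*cnt ≠ -29/4 ∨ (¬(4*acc ≥ cnt + 3))))))) ∧ ((¬(cnt ≥ -2 → acc > 3)) → (((4*acc > -13 ∨ acc + cnt ≠ 1) → (acc = -4 ∧ (2*acc ≥ 5 ∨ (9/4)*acc ≠ 1 ∨ (¬(acc ≥ 4))))) ∧ ((¬(4*acc > -13 ∨ acc + cnt ≠ 1)) → (acc = cnt + 1 ∧ (2*acc ≥ 2*cnt + 15 ∨ (9/4)*acc + (7/4)*cnt ≠ -23/4 ∨ (¬(acc ≥ cnt + 9))))))).
Before the if: (acc < -7 → (acc = -4 ∧ (2*acc ≥ 5 ∨ (1/4)*acc + 2*cnt ≠ -17 ∨ (¬(acc ≥ 4))))) ∧ ((¬(acc < -7)) → (((cnt ≥ -2 → acc > 3) → (((8*acc > -25 ∨ cnt ≠ 1) → (2*acc = -7 ∧ (4*acc ≥ -1 ∨ (9/2)*acc ≠ -23/4 ∨ (¬(2*acc ≥ 1))))) ∧ ((¬(8*acc > -25 ∨ cnt ≠ 1)) → (4*acc = cnt - 5 ∧ (8*acc ≥ 2*cnt + 3 ∨ acc + (7/4)*cnt ≠ -29/4 ∨ (¬(4*acc ≥ cnt + 3))))))) ∧ ((¬(cnt ≥ -2 → acc > 3)) → (((4*acc > -13 ∨ acc + cnt ≠ 1) → (acc = -4 ∧ (2*acc ≥ 5 ∨ (9/4)*acc ≠ 1 ∨ (¬(acc ≥ 4))))) ∧ ((¬(4*acc > -13 ∨ acc + cnt ≠ 1)) → (acc = cnt + 1 ∧ (2*acc ≥ 2*cnt + 15 ∨ (9/4)*acc + (7/4)*cnt ≠ -23/4 ∨ (¬(acc ≥ cnt + 9)))))))))
Before cnt := cnt - 7: (acc < -7 → (acc = -4 ∧ (2*acc ≥ 5 ∨ (1/4)*acc + 2*cnt ≠ -3 ∨ (¬(acc ≥ 4))))) ∧ ((¬(acc < -7)) → (((cnt ≥ 5 → acc > 3) → (((8*acc > -25 ∨ cnt ≠ 8) → (2*acc = -7 ∧ (4*acc ≥ -1 ∨ (9/2)*acc ≠ -23/4 ∨ (¬(2*acc ≥ 1))))) ∧ ((¬(8*acc > -25 ∨ cnt ≠ 8)) → (4*acc = cnt - 12 ∧ (8*acc ≥ 2*cnt - 11 ∨ acc + (7/4)*cnt ≠ 5 ∨ (¬(4*acc ≥ cnt - 4))))))) ∧ ((¬(cnt ≥ 5 → acc > 3)) → (((4*acc > -13 ∨ acc + cnt ≠ 8) → (acc = -4 ∧ (2*acc ≥ 5 ∨ (9/4)*acc ≠ 1 ∨ (¬(acc ≥ 4))))) ∧ ((¬(4*acc > -13 ∨ acc + cnt ≠ 8)) → (acc = cnt - 6 ∧ (2*acc ≥ 2*cnt + 1 ∨ (9/4)*acc + (7/4)*cnt ≠ 13/2 ∨ (¬(acc ≥ cnt + 2)))))))))
Answer: WP = (acc < -7 → (acc = -4 ∧ (2*acc ≥ 5 ∨ (1/4)*acc + 2*cnt ≠ -3 ∨ (¬(acc ≥ 4))))) ∧ ((¬(acc < -7)) → (((cnt ≥ 5 → acc > 3) → (((8*acc > -25 ∨ cnt ≠ 8) → (2*acc = -7 ∧ (4*acc ≥ -1 ∨ (9/2)*acc ≠ -23/4 ∨ (¬(2*acc ≥ 1))))) ∧ ((¬(8*acc > -25 ∨ cnt ≠ 8)) → (4*acc = cnt - 12 ∧ (8*acc ≥ 2*cnt - 11 ∨ acc + (7/4)*cnt ≠ 5 ∨ (¬(4*acc ≥ cnt - 4))))))) ∧ ((¬(cnt ≥ 5 → acc > 3)) → (((4*acc > -13 ∨ acc + cnt ≠ 8) → (acc = -4 ∧ (2*acc ≥ 5 ∨ (9/4)*acc ≠ 1 ∨ (¬(acc ≥ 4))))) ∧ ((¬(4*acc > -13 ∨ acc + cnt ≠ 8)) → (acc = cnt - 6 ∧ (2*acc ≥ 2*cnt + 1 ∨ (9/4)*acc + (7/4)*cnt ≠ 13/2 ∨ (¬(acc ≥ cnt + 2)))))))))


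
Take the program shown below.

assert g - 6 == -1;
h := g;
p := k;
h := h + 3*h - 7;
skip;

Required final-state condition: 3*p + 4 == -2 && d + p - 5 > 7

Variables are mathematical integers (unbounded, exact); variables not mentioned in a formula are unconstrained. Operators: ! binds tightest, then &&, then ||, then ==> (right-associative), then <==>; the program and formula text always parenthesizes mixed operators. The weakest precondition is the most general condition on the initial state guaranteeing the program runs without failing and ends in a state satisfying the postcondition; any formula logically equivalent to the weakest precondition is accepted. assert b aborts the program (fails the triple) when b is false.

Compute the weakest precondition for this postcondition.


Working backward. After the program, the postcondition 3*p + 4 == -2 && d + p - 5 > 7 must hold; in canonical form it is 3*p == -6 && d + p > 12.
Before skip: 3*p == -6 && d + p > 12
Before h := h + 3*h - 7: 3*p == -6 && d + p > 12
Before p := k: 3*k == -6 && d + k > 12
Before h := g: 3*k == -6 && d + k > 12
Before assert g - 6 == -1: g == 5 && 3*k == -6 && d + k > 12
Answer: WP = g == 5 && 3*k == -6 && d + k > 12


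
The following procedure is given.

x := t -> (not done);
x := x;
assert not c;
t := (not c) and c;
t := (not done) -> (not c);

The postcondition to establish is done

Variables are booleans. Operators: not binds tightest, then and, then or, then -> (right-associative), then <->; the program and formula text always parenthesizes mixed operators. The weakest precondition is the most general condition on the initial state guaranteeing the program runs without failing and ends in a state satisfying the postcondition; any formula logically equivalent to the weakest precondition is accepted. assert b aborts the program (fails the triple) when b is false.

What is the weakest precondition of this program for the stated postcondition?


Working backward. After the program, done must hold.
Before t := (not done) -> (not c): done
Before t := (not c) and c: done
Before assert not c: (not c) and done
Before x := x: (not c) and done
Before x := t -> (not done): (not c) and done
Answer: WP = (not c) and done


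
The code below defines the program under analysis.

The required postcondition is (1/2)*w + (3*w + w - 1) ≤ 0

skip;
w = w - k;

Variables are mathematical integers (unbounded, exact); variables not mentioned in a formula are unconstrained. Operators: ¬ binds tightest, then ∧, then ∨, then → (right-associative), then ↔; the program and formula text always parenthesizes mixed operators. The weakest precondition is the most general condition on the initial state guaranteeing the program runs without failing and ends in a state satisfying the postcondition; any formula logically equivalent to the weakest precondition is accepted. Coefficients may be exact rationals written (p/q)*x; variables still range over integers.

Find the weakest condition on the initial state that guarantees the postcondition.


Working backward. After the program, the postcondition (1/2)*w + (3*w + w - 1) ≤ 0 must hold; in canonical form it is (9/2)*w ≤ 1.
Before w := w - k: (9/2)*w ≤ (9/2)*k + 1
Before skip: (9/2)*w ≤ (9/2)*k + 1
Answer: WP = (9/2)*w ≤ (9/2)*k + 1


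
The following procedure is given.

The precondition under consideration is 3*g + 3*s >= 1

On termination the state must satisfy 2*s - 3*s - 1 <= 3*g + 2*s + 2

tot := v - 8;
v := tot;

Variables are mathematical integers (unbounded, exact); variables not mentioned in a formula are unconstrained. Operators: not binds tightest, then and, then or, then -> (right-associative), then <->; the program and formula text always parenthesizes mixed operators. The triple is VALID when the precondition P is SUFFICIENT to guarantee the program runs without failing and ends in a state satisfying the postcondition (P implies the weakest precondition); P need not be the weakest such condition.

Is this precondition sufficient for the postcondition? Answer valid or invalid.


Working backward. After the program, the postcondition 2*s - 3*s - 1 <= 3*g + 2*s + 2 must hold; in canonical form it is 3*g + 3*s >= -3.
Before v := tot: 3*g + 3*s >= -3
Before tot := v - 8: 3*g + 3*s >= -3
The weakest precondition is 3*g + 3*s >= -3.
Check whether 3*g + 3*s >= 1 implies it.
Every state satisfying the precondition satisfies the weakest precondition: the implication holds.
Answer: valid


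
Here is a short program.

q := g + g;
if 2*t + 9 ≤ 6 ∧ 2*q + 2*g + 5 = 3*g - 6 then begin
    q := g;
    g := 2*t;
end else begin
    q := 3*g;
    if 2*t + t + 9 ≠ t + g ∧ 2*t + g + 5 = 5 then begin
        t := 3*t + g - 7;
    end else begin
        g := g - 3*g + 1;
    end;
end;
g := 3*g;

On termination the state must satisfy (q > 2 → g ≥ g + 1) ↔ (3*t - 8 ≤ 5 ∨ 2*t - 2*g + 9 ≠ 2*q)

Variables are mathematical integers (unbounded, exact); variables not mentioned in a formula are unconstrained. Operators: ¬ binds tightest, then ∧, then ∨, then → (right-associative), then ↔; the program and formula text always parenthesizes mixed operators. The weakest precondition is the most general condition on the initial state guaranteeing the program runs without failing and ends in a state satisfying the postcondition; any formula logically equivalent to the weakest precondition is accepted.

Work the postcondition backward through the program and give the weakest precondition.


Working backward. After the program, the postcondition (q > 2 → g ≥ g + 1) ↔ (3*t - 8 ≤ 5 ∨ 2*t - 2*g + 9 ≠ 2*q) must hold; in canonical form it is (¬(q > 2)) ↔ (3*t ≤ 13 ∨ 2*t ≠ 2*g + 2*q - 9).
Before g := 3*g: (¬(q > 2)) ↔ (3*t ≤ 13 ∨ 2*t ≠ 6*g + 2*q - 9)
Then branch requires (¬(g > 2)) ↔ (3*t ≤ 13 ∨ 2*g + 10*t ≠ 9); else branch requires ((2*t ≠ g - 9 ∧ g + 2*t = 0) → ((¬(3*g > 2)) ↔ (3*g + 9*t ≤ 34 ∨ 6*t ≠ 10*g + 5))) ∧ ((¬(2*t ≠ g - 9 ∧ g + 2*t = 0)) → ((¬(3*g > 2)) ↔ (3*t ≤ 13 ∨ 6*g + 2*t ≠ -3))).
Before the if: ((2*t ≤ -3 ∧ 2*q = g - 11) → ((¬(g > 2)) ↔ (3*t ≤ 13 ∨ 2*g + 10*t ≠ 9))) ∧ ((¬(2*t ≤ -3 ∧ 2*q = g - 11)) → (((2*t ≠ g - 9 ∧ g + 2*t = 0) → ((¬(3*g > 2)) ↔ (3*g + 9*t ≤ 34 ∨ 6*t ≠ 10*g + 5))) ∧ ((¬(2*t ≠ g - 9 ∧ g + 2*t = 0)) → ((¬(3*g > 2)) ↔ (3*t ≤ 13 ∨ 6*g + 2*t ≠ -3)))))
Before q := g + g: ((2*t ≤ -3 ∧ 3*g = -11) → ((¬(g > 2)) ↔ (3*t ≤ 13 ∨ 2*g + 10*t ≠ 9))) ∧ ((¬(2*t ≤ -3 ∧ 3*g = -11)) → (((2*t ≠ g - 9 ∧ g + 2*t = 0) → ((¬(3*g > 2)) ↔ (3*g + 9*t ≤ 34 ∨ 6*t ≠ 10*g + 5))) ∧ ((¬(2*t ≠ g - 9 ∧ g + 2*t = 0)) → ((¬(3*g > 2)) ↔ (3*t ≤ 13 ∨ 6*g + 2*t ≠ -3)))))
Answer: WP = ((2*t ≤ -3 ∧ 3*g = -11) → ((¬(g > 2)) ↔ (3*t ≤ 13 ∨ 2*g + 10*t ≠ 9))) ∧ ((¬(2*t ≤ -3 ∧ 3*g = -11)) → (((2*t ≠ g - 9 ∧ g + 2*t = 0) → ((¬(3*g > 2)) ↔ (3*g + 9*t ≤ 34 ∨ 6*t ≠ 10*g + 5))) ∧ ((¬(2*t ≠ g - 9 ∧ g + 2*t = 0)) → ((¬(3*g > 2)) ↔ (3*t ≤ 13 ∨ 6*g + 2*t ≠ -3)))))


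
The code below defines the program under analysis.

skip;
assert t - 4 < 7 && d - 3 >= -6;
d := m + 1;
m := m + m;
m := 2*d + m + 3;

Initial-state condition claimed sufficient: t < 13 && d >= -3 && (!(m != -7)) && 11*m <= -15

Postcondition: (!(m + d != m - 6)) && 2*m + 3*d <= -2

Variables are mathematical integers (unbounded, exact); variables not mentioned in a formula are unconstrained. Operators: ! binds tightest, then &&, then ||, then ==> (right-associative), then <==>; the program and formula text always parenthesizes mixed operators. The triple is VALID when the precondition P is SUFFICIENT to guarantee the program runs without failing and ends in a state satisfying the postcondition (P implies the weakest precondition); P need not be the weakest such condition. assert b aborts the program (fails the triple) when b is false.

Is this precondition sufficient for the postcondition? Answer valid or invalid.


Working backward. After the program, the postcondition (!(m + d != m - 6)) && 2*m + 3*d <= -2 must hold; in canonical form it is (!(d != -6)) && 3*d + 2*m <= -2.
Before m := 2*d + m + 3: (!(d != -6)) && 7*d + 2*m <= -8
Before m := m + m: (!(d != -6)) && 7*d + 4*m <= -8
Before d := m + 1: (!(m != -7)) && 11*m <= -15
Before assert t - 4 < 7 && d - 3 >= -6: t < 11 && d >= -3 && (!(m != -7)) && 11*m <= -15
Before skip: t < 11 && d >= -3 && (!(m != -7)) && 11*m <= -15
The weakest precondition is t < 11 && d >= -3 && (!(m != -7)) && 11*m <= -15.
Check whether t < 13 && d >= -3 && (!(m != -7)) && 11*m <= -15 implies it.
Countermodel: at the initial state d = -3, m = -7, t = 11, the precondition holds but the weakest precondition fails.
Answer: invalid


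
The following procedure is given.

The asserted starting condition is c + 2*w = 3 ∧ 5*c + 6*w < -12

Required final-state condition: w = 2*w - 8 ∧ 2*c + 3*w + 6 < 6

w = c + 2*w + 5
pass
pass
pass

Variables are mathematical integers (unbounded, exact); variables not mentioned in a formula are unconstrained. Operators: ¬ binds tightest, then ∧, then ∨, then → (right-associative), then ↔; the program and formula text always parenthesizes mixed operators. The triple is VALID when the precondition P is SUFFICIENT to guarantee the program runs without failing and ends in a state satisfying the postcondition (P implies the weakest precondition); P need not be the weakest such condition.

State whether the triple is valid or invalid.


Working backward. After the program, the postcondition w = 2*w - 8 ∧ 2*c + 3*w + 6 < 6 must hold; in canonical form it is w = 8 ∧ 2*c + 3*w < 0.
Before skip: w = 8 ∧ 2*c + 3*w < 0
Before skip: w = 8 ∧ 2*c + 3*w < 0
Before skip: w = 8 ∧ 2*c + 3*w < 0
Before w := c + 2*w + 5: c + 2*w = 3 ∧ 5*c + 6*w < -15
The weakest precondition is c + 2*w = 3 ∧ 5*c + 6*w < -15.
Check whether c + 2*w = 3 ∧ 5*c + 6*w < -12 implies it.
Countermodel: at the initial state c = -11, w = 7, the precondition holds but the weakest precondition fails.
Answer: invalid


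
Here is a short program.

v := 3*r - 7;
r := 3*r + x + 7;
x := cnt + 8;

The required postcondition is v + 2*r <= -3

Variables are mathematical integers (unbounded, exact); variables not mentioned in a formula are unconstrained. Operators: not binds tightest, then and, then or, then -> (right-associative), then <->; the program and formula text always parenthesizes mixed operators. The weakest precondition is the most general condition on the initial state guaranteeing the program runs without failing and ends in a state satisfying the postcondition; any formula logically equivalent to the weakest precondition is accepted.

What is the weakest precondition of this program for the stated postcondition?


Working backward. After the program, the postcondition v + 2*r <= -3 must hold; in canonical form it is 2*r + v <= -3.
Before x := cnt + 8: 2*r + v <= -3
Before r := 3*r + x + 7: 6*r + v + 2*x <= -17
Before v := 3*r - 7: 9*r + 2*x <= -10
Answer: WP = 9*r + 2*x <= -10


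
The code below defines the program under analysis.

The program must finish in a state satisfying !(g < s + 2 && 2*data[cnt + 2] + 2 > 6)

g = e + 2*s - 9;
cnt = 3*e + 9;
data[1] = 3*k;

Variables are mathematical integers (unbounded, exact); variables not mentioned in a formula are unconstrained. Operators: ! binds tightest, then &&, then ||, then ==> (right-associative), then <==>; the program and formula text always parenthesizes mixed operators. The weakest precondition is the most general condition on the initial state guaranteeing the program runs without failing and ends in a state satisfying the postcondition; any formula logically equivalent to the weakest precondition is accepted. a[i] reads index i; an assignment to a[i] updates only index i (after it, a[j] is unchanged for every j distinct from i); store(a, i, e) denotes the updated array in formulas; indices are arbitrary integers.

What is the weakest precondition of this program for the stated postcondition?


Working backward. After the program, the postcondition !(g < s + 2 && 2*data[cnt + 2] + 2 > 6) must hold; in canonical form it is !(g < s + 2 && 2*data[cnt + 2] > 4).
Before data[1] := 3*k: !(g < s + 2 && 2*store(data, 1, 3*k)[cnt + 2] > 4)
Before cnt := 3*e + 9: !(g < s + 2 && 2*store(data, 1, 3*k)[3*e + 11] > 4)
Before g := e + 2*s - 9: !(e + s < 11 && 2*store(data, 1, 3*k)[3*e + 11] > 4)
Answer: WP = !(e + s < 11 && 2*store(data, 1, 3*k)[3*e + 11] > 4)


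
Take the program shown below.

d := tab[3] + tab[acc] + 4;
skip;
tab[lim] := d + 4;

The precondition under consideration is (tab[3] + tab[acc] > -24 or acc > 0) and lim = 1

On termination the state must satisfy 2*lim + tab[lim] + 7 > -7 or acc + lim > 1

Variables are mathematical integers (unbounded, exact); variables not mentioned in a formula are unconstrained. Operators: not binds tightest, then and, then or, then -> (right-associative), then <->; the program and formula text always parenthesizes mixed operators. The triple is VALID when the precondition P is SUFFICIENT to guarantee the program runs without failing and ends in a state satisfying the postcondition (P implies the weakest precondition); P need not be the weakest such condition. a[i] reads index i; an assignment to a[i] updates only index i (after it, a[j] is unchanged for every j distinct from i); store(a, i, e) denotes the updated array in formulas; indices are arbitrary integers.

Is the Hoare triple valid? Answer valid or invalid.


Working backward. After the program, the postcondition 2*lim + tab[lim] + 7 > -7 or acc + lim > 1 must hold; in canonical form it is tab[lim] + 2*lim > -14 or acc + lim > 1.
Before tab[lim] := d + 4: store(tab, lim, d + 4)[lim] + 2*lim > -14 or acc + lim > 1
Before skip: store(tab, lim, d + 4)[lim] + 2*lim > -14 or acc + lim > 1
Before d := tab[3] + tab[acc] + 4: store(tab, lim, tab[3] + tab[acc] + 8)[lim] + 2*lim > -14 or acc + lim > 1
The weakest precondition is store(tab, lim, tab[3] + tab[acc] + 8)[lim] + 2*lim > -14 or acc + lim > 1.
Check whether (tab[3] + tab[acc] > -24 or acc > 0) and lim = 1 implies it.
Every state satisfying the precondition satisfies the weakest precondition: the implication holds.
Answer: valid


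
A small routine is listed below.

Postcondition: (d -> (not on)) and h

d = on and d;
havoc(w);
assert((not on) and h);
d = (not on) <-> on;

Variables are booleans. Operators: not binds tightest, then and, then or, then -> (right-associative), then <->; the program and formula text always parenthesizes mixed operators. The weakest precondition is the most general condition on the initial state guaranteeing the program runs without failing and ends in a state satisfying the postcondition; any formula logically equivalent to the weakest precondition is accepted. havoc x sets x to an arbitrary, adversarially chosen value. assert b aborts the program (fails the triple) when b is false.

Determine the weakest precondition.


Working backward. After the program, (d -> (not on)) and h must hold.
Before d := (not on) <-> on: (((not on) <-> on) -> (not on)) and h
Before assert (not on) and h: (not on) and h and (((not on) <-> on) -> (not on))
Before havoc w: (not on) and h and (((not on) <-> on) -> (not on))
Before d := on and d: (not on) and h and (((not on) <-> on) -> (not on))
Answer: WP = (not on) and h and (((not on) <-> on) -> (not on))


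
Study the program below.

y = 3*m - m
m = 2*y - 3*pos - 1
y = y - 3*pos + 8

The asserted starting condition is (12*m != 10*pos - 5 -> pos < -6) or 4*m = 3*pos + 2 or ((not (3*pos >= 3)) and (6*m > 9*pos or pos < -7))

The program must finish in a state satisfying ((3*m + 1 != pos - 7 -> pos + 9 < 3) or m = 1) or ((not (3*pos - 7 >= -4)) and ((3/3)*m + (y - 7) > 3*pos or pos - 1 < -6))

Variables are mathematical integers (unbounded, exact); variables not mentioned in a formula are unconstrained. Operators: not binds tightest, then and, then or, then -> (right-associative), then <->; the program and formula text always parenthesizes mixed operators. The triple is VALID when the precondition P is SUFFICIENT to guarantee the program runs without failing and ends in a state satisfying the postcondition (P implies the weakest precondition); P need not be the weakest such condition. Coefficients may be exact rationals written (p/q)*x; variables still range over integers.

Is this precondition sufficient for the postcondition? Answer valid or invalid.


Working backward. After the program, the postcondition ((3*m + 1 != pos - 7 -> pos + 9 < 3) or m = 1) or ((not (3*pos - 7 >= -4)) and ((3/3)*m + (y - 7) > 3*pos or pos - 1 < -6)) must hold; in canonical form it is (3*m != pos - 8 -> pos < -6) or m = 1 or ((not (3*pos >= 3)) and (m + y > 3*pos + 7 or pos < -5)).
Before y := y - 3*pos + 8: (3*m != pos - 8 -> pos < -6) or m = 1 or ((not (3*pos >= 3)) and (m + y > 6*pos - 1 or pos < -5))
Before m := 2*y - 3*pos - 1: (6*y != 10*pos - 5 -> pos < -6) or 2*y = 3*pos + 2 or ((not (3*pos >= 3)) and (3*y > 9*pos or pos < -5))
Before y := 3*m - m: (12*m != 10*pos - 5 -> pos < -6) or 4*m = 3*pos + 2 or ((not (3*pos >= 3)) and (6*m > 9*pos or pos < -5))
The weakest precondition is (12*m != 10*pos - 5 -> pos < -6) or 4*m = 3*pos + 2 or ((not (3*pos >= 3)) and (6*m > 9*pos or pos < -5)).
Check whether (12*m != 10*pos - 5 -> pos < -6) or 4*m = 3*pos + 2 or ((not (3*pos >= 3)) and (6*m > 9*pos or pos < -7)) implies it.
Every state satisfying the precondition satisfies the weakest precondition: the implication holds.
Answer: valid


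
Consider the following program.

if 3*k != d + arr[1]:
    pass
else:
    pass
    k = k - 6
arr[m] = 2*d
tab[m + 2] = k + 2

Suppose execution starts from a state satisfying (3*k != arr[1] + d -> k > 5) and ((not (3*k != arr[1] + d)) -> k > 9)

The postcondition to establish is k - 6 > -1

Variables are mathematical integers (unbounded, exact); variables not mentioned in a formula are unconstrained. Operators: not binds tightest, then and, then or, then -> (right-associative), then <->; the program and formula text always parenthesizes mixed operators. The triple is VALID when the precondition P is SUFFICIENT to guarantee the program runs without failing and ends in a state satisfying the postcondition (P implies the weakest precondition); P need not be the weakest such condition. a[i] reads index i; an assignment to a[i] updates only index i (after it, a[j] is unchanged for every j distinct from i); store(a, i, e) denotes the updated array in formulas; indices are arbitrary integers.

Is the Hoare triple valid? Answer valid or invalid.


Working backward. After the program, the postcondition k - 6 > -1 must hold; in canonical form it is k > 5.
Before tab[m + 2] := k + 2: k > 5
Before arr[m] := 2*d: k > 5
Then branch requires k > 5; else branch requires k > 11.
Before the if: (3*k != arr[1] + d -> k > 5) and ((not (3*k != arr[1] + d)) -> k > 11)
The weakest precondition is (3*k != arr[1] + d -> k > 5) and ((not (3*k != arr[1] + d)) -> k > 11).
Check whether (3*k != arr[1] + d -> k > 5) and ((not (3*k != arr[1] + d)) -> k > 9) implies it.
Countermodel: at the initial state arr = {[1] = 0, elsewhere 0}, d = 30, k = 10, the precondition holds but the weakest precondition fails.
Answer: invalid


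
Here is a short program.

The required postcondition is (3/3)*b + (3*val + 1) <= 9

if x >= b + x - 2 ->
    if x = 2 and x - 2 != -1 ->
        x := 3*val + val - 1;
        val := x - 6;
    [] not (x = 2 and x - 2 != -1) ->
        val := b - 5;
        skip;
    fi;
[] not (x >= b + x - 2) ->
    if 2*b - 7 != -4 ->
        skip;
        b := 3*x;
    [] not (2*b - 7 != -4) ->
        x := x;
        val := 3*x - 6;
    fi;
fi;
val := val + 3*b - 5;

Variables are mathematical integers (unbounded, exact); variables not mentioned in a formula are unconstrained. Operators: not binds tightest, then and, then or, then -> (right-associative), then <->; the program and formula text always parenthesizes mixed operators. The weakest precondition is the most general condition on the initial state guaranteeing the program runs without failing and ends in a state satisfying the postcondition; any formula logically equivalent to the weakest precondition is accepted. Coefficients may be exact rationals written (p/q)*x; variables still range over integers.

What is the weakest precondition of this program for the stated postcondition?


Working backward. After the program, the postcondition (3/3)*b + (3*val + 1) <= 9 must hold; in canonical form it is b + 3*val <= 8.
Before val := val + 3*b - 5: 10*b + 3*val <= 23
Then branch requires ((x = 2 and x != 1) -> 10*b + 12*val <= 44) and ((not (x = 2 and x != 1)) -> 13*b <= 38); else branch requires (2*b != 3 -> 3*val + 30*x <= 23) and ((not (2*b != 3)) -> 10*b + 9*x <= 41).
Before the if: (b <= 2 -> (((x = 2 and x != 1) -> 10*b + 12*val <= 44) and ((not (x = 2 and x != 1)) -> 13*b <= 38))) and ((not (b <= 2)) -> ((2*b != 3 -> 3*val + 30*x <= 23) and ((not (2*b != 3)) -> 10*b + 9*x <= 41)))
Answer: WP = (b <= 2 -> (((x = 2 and x != 1) -> 10*b + 12*val <= 44) and ((not (x = 2 and x != 1)) -> 13*b <= 38))) and ((not (b <= 2)) -> ((2*b != 3 -> 3*val + 30*x <= 23) and ((not (2*b != 3)) -> 10*b + 9*x <= 41)))


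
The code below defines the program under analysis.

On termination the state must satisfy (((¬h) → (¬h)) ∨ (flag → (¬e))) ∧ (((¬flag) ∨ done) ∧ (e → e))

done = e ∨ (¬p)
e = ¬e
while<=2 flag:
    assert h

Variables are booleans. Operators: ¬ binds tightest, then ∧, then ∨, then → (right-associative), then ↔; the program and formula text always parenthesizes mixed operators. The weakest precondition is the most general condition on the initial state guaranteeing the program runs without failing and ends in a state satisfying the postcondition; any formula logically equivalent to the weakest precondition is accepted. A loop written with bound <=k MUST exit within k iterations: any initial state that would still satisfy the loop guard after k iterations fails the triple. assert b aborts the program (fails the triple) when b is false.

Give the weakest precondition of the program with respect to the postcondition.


Working backward. After the program, the postcondition (((¬h) → (¬h)) ∨ (flag → (¬e))) ∧ (((¬flag) ∨ done) ∧ (e → e)) must hold; in canonical form it is (¬flag) ∨ done.
Before the loop (bound <=2), unroll the exhaustion recursion (WP_0 = exit-now case; WP_j = one more guarded iteration, up to j = 2):
  WP_0: (¬flag) ∧ ((¬flag) ∨ done)
  WP_1: (flag → (h ∧ (¬flag) ∧ ((¬flag) ∨ done))) ∧ ((¬flag) → ((¬flag) ∨ done))
  WP_2: (flag → (h ∧ (flag → (h ∧ (¬flag) ∧ ((¬flag) ∨ done))) ∧ ((¬flag) → ((¬flag) ∨ done)))) ∧ ((¬flag) → ((¬flag) ∨ done))
So before the loop: (flag → (h ∧ (flag → (h ∧ (¬flag) ∧ ((¬flag) ∨ done))) ∧ ((¬flag) → ((¬flag) ∨ done)))) ∧ ((¬flag) → ((¬flag) ∨ done))
Before e := ¬e: (flag → (h ∧ (flag → (h ∧ (¬flag) ∧ ((¬flag) ∨ done))) ∧ ((¬flag) → ((¬flag) ∨ done)))) ∧ ((¬flag) → ((¬flag) ∨ done))
Before done := e ∨ (¬p): (flag → (h ∧ (flag → (h ∧ (¬flag) ∧ ((¬flag) ∨ e ∨ (¬p)))) ∧ ((¬flag) → ((¬flag) ∨ e ∨ (¬p))))) ∧ ((¬flag) → ((¬flag) ∨ e ∨ (¬p)))
Answer: WP = (flag → (h ∧ (flag → (h ∧ (¬flag) ∧ ((¬flag) ∨ e ∨ (¬p)))) ∧ ((¬flag) → ((¬flag) ∨ e ∨ (¬p))))) ∧ ((¬flag) → ((¬flag) ∨ e ∨ (¬p)))


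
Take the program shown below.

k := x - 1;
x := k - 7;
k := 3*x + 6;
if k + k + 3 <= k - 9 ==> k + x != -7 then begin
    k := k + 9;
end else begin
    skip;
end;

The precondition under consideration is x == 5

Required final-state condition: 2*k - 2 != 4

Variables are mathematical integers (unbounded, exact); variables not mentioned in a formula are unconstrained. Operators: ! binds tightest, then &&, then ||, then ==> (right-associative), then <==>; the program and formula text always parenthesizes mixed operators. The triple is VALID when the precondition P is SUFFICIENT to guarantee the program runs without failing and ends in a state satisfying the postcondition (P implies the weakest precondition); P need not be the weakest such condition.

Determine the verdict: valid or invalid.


Working backward. After the program, the postcondition 2*k - 2 != 4 must hold; in canonical form it is 2*k != 6.
Then branch requires 2*k != -12; else branch requires 2*k != 6.
Before the if: ((k <= -12 ==> k + x != -7) ==> 2*k != -12) && ((!(k <= -12 ==> k + x != -7)) ==> 2*k != 6)
Before k := 3*x + 6: ((3*x <= -18 ==> 4*x != -13) ==> 6*x != -24) && ((!(3*x <= -18 ==> 4*x != -13)) ==> 6*x != -6)
Before x := k - 7: ((3*k <= 3 ==> 4*k != 15) ==> 6*k != 18) && ((!(3*k <= 3 ==> 4*k != 15)) ==> 6*k != 36)
Before k := x - 1: ((3*x <= 6 ==> 4*x != 19) ==> 6*x != 24) && ((!(3*x <= 6 ==> 4*x != 19)) ==> 6*x != 42)
The weakest precondition is ((3*x <= 6 ==> 4*x != 19) ==> 6*x != 24) && ((!(3*x <= 6 ==> 4*x != 19)) ==> 6*x != 42).
Check whether x == 5 implies it.
Every state satisfying the precondition satisfies the weakest precondition: the implication holds.
Answer: valid


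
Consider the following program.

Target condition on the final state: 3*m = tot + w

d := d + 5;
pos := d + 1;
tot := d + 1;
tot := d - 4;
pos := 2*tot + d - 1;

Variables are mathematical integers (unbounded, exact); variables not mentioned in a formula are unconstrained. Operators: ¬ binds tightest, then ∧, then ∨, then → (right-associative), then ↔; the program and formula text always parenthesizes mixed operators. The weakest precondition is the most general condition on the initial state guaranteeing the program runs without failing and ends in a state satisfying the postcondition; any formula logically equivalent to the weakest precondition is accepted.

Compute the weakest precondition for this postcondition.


Working backward. After the program, 3*m = tot + w must hold.
Before pos := 2*tot + d - 1: 3*m = tot + w
Before tot := d - 4: 3*m = d + w - 4
Before tot := d + 1: 3*m = d + w - 4
Before pos := d + 1: 3*m = d + w - 4
Before d := d + 5: 3*m = d + w + 1
Answer: WP = 3*m = d + w + 1


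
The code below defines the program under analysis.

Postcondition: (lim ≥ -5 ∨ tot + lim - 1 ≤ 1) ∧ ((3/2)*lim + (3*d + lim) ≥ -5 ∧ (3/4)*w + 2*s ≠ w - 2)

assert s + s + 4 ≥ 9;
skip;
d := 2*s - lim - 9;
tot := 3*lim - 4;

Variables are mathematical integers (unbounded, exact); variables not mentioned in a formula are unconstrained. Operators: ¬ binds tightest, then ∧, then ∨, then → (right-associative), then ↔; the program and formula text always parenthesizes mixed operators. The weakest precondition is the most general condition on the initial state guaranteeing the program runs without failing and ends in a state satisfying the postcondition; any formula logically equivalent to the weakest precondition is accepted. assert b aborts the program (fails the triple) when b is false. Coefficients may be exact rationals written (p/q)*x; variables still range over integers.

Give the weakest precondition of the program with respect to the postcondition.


Working backward. After the program, the postcondition (lim ≥ -5 ∨ tot + lim - 1 ≤ 1) ∧ ((3/2)*lim + (3*d + lim) ≥ -5 ∧ (3/4)*w + 2*s ≠ w - 2) must hold; in canonical form it is (lim ≥ -5 ∨ lim + tot ≤ 2) ∧ 3*d + (5/2)*lim ≥ -5 ∧ 2*s ≠ (1/4)*w - 2.
Before tot := 3*lim - 4: (lim ≥ -5 ∨ 4*lim ≤ 6) ∧ 3*d + (5/2)*lim ≥ -5 ∧ 2*s ≠ (1/4)*w - 2
Before d := 2*s - lim - 9: (lim ≥ -5 ∨ 4*lim ≤ 6) ∧ 6*s ≥ (1/2)*lim + 22 ∧ 2*s ≠ (1/4)*w - 2
Before skip: (lim ≥ -5 ∨ 4*lim ≤ 6) ∧ 6*s ≥ (1/2)*lim + 22 ∧ 2*s ≠ (1/4)*w - 2
Before assert s + s + 4 ≥ 9: 2*s ≥ 5 ∧ (lim ≥ -5 ∨ 4*lim ≤ 6) ∧ 6*s ≥ (1/2)*lim + 22 ∧ 2*s ≠ (1/4)*w - 2
Answer: WP = 2*s ≥ 5 ∧ (lim ≥ -5 ∨ 4*lim ≤ 6) ∧ 6*s ≥ (1/2)*lim + 22 ∧ 2*s ≠ (1/4)*w - 2


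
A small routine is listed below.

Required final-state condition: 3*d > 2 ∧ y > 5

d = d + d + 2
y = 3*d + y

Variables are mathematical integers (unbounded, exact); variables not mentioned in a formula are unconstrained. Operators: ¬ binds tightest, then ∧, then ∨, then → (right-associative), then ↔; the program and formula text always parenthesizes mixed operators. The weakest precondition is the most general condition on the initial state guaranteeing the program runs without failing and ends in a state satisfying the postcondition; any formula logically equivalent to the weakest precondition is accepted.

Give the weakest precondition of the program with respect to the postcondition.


Working backward. After the program, 3*d > 2 ∧ y > 5 must hold.
Before y := 3*d + y: 3*d > 2 ∧ 3*d + y > 5
Before d := d + d + 2: 6*d > -4 ∧ 6*d + y > -1
Answer: WP = 6*d > -4 ∧ 6*d + y > -1
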